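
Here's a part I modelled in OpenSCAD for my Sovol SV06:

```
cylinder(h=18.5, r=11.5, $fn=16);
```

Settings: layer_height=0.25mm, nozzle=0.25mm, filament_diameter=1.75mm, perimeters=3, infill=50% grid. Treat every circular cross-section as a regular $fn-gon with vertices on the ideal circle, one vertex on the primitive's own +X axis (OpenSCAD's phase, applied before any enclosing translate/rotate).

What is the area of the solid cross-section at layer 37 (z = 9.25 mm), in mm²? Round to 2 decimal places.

At z = 9.25 mm: the r=11.5 cylinder contributes a regular 16-gon of circumradius 11.5 (area = (16/2)·11.500²·sin(360°/16) = 404.88 mm²). Overall, the cross-section is a single solid region. Net area = 404.88 mm².

404.88 mm²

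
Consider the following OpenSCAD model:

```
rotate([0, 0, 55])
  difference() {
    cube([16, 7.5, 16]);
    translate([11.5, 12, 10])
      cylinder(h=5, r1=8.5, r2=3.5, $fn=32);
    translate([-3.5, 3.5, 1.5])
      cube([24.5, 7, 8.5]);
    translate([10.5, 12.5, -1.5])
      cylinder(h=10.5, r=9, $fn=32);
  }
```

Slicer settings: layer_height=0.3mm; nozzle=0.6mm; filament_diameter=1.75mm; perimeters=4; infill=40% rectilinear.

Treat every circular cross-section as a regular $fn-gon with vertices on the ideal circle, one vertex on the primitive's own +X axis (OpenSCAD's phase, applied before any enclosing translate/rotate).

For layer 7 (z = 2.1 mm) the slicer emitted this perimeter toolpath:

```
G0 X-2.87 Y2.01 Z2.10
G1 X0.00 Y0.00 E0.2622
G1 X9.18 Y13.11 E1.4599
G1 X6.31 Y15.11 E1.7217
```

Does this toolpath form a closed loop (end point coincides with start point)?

no

Start point (G0): (-2.87, 2.01). End point (last G1): the path does not return to the start — open.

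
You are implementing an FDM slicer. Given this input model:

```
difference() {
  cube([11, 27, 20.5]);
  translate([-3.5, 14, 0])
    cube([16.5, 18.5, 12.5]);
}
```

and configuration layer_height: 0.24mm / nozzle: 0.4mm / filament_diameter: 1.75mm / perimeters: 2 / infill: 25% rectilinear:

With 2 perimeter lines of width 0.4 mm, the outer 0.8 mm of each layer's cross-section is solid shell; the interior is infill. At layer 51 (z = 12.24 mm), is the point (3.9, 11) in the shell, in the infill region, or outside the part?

At z = 12.24 mm: the 11×27 cube contributes its full rectangle; the cube at (-3.5, 14) (footprint 16.5×18.5) is included at this height; Taking the first minus the rest: starting from the 11×27 cube, the 16.5×18.5 cube at (-3.5, 14) partially overlaps it — only the 143.00 mm² overlap (of its 305.25 mm²) is removed, clipping the outline — 1 connected region. Overall, the cross-section is a single solid region. The nearest boundary edge runs (0.00, 14.00)→(11.00, 14.00); distance from the point to it = 3.00 mm. The point is inside the cross-section and 3.00 mm from the nearest boundary — more than the 0.8 mm shell width (2 × 0.4), so it's in the infill interior.

infill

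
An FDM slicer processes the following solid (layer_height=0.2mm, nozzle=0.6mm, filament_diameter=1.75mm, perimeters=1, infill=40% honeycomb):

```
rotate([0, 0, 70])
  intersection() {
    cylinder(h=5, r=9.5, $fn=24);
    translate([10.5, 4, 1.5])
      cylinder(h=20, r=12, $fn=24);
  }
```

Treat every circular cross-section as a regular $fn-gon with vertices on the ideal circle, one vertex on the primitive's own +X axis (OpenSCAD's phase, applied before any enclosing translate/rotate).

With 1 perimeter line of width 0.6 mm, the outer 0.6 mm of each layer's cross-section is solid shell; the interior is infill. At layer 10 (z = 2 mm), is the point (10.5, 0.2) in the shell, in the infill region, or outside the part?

At z = 2 mm: the r=9.5 cylinder contributes a regular 24-gon of circumradius 9.5; the r=12 cylinder at (10.5, 4) contributes a regular 24-gon of circumradius 12; Taking the intersection: the r=12 cylinder at (10.5, 4) partially overlaps the r=9.5 cylinder; clipping to the common part keeps 128.41 mm² — 1 connected region; (rotated 70° about Z; rotation is an isometry so areas/perimeters/island counts are preserved). Overall, the cross-section is a single solid region. Undo the 70° rotation: the query point maps to (3.779, -9.798) in the un-rotated model frame. The nearest boundary edge runs (6.22, -7.10)→(4.50, -6.39); distance from the point to it = 3.42 mm. The point is not inside any of the regions above, so it lies outside the cross-section (3.42 mm from the nearest boundary).

outside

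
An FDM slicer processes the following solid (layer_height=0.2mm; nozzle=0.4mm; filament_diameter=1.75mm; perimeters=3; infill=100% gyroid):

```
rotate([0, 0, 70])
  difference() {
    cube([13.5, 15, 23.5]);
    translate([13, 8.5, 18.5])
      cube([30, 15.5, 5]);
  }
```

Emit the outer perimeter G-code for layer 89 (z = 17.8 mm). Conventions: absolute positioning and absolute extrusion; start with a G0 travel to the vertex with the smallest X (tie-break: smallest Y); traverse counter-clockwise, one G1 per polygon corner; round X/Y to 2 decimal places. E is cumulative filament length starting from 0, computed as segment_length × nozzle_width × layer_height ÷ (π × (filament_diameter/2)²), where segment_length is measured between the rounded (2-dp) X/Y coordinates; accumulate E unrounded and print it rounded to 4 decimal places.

At z = 17.8 mm: the cube is present — its section is the full 13.5×15 rectangle; the cube at (13, 8.5) does not reach this height (z outside [18.5, 23.5]); Subtracting the remaining from the first: none of the subtracted shapes is present at this height, so the 13.5×15 cube is unchanged — 1 connected region; (rotated 70° about Z; rotation is an isometry so areas/perimeters/island counts are preserved). The outline is a single polygon with 4 vertices. Extrusion per mm of travel: 0.4 × 0.2 / (π × 0.875²) = 0.033260. Accumulating E over each segment gives final E = 1.8964.

G0 X-14.10 Y5.13 Z17.80
G1 X0.00 Y0.00 E0.4990
G1 X4.62 Y12.69 E0.9482
G1 X-9.48 Y17.82 E1.4473
G1 X-14.10 Y5.13 E1.8964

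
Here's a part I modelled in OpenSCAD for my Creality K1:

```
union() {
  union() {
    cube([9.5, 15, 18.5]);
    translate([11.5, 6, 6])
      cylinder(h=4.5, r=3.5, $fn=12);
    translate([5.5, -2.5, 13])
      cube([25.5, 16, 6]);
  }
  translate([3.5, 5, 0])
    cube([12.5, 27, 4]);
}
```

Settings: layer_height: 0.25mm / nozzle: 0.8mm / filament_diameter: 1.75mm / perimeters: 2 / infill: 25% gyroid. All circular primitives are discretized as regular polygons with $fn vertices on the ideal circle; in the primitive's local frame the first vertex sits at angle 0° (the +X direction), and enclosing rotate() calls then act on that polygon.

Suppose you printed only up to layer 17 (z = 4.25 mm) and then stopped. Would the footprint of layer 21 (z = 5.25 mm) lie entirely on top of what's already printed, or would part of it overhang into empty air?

entirely on top

Compare the two slices. At z = 4.25: the cube is present — its section is the full 9.5×15 rectangle (area 142.50 mm²); the cylinder at (11.5, 6) does not reach this height (z outside [6, 10.5]); the cube at (5.5, -2.5) does not reach this height (z outside [13, 19]); Merging all regions: only the 9.5×15 cube is present, so the union is just that shape — area = 142.50 mm²; the cube at (3.5, 5) is absent (z outside [0, 4]); Merging all regions: only the result so far is present, so the union is just that shape — area = 142.50 mm². At z = 5.25: the cube is present — its section is the full 9.5×15 rectangle (area 142.50 mm²); the cylinder at (11.5, 6) is not intersected at this z (z outside [6, 10.5]); the cube at (5.5, -2.5) does not reach this height (z outside [13, 19]); Combining (union): only the 9.5×15 cube is present, so the union is just that shape — area = 142.50 mm²; the cube at (3.5, 5) is not intersected at this z (z outside [0, 4]); Combining (union): only that combined region is present, so the union is just that shape — area = 142.50 mm². Checking containment: the cross-section at z = 5.25 is a subset of the cross-section at z = 4.25.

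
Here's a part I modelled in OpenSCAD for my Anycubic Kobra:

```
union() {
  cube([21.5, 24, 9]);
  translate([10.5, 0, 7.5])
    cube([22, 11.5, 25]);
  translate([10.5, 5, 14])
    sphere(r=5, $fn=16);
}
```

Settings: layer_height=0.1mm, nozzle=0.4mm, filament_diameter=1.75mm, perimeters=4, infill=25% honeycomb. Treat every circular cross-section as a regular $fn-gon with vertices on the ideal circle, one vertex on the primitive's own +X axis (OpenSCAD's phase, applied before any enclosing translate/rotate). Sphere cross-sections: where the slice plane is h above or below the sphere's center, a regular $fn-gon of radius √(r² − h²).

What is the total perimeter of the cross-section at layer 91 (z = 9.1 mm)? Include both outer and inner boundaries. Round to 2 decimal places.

68.12 mm

At z = 9.1 mm: the cube is absent (z outside [0, 9]); the 22×11.5 cube at (10.5, 0) contributes its full rectangle (perimeter 67.00 mm); the r=5 sphere at (10.5, 5) slices to a regular 16-gon of circumradius 0.995 (√(r²−h²) with h=4.9 from center) (perimeter = 2·16·0.995·sin(180°/16) = 6.21 mm); Taking the union: the regions partially overlap (shared area 1.52 mm²), so the edge portions inside another operand are dropped and the merged outline is re-measured after clipping — boundary = 68.12 mm. Overall, the cross-section is a single solid region. Total boundary length (outer) = 68.12 mm.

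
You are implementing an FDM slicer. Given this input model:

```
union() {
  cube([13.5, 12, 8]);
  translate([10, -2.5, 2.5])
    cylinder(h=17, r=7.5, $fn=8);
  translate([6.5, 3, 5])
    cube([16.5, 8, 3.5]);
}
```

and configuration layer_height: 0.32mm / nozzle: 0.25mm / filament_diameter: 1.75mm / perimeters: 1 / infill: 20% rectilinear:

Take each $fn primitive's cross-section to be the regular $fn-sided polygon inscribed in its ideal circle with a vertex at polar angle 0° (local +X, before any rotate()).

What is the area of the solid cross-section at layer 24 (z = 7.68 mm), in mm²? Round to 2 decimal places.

At z = 7.68 mm: the cube is present — its section is the full 13.5×12 rectangle (area 162.00 mm²); the r=7.5 cylinder at (10, -2.5) contributes a regular 8-gon of circumradius 7.5 (area = (8/2)·7.500²·sin(360°/8) = 159.10 mm²); the cube at (6.5, 3) is present — its section is the full 16.5×8 rectangle (area 132.00 mm²); Combining (union): the regions partially overlap — summed areas 453.10 mm² minus the doubly-counted overlap 93.65 mm² gives 359.45 mm² — area = 359.45 mm². Overall, the cross-section is a single solid region. Net area = 359.45 mm².

359.45 mm²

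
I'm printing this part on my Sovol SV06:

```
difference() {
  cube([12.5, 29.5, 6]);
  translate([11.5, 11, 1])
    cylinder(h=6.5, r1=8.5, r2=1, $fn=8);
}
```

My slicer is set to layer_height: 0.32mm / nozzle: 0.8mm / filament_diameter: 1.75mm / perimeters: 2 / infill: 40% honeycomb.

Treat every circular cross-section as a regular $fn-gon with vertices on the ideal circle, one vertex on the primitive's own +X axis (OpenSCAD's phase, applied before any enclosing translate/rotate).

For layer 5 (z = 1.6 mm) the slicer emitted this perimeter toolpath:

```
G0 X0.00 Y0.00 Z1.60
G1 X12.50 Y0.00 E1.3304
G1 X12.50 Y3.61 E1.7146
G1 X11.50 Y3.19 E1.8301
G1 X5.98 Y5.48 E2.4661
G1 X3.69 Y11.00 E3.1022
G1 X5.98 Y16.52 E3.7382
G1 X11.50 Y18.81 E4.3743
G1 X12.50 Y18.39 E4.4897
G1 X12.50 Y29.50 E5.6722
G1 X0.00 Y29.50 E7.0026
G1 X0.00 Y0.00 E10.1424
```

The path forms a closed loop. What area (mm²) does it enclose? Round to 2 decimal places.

Apply the shoelace formula to the sequence of (X, Y) vertices; enclosed area = 267.33 mm².

267.33 mm²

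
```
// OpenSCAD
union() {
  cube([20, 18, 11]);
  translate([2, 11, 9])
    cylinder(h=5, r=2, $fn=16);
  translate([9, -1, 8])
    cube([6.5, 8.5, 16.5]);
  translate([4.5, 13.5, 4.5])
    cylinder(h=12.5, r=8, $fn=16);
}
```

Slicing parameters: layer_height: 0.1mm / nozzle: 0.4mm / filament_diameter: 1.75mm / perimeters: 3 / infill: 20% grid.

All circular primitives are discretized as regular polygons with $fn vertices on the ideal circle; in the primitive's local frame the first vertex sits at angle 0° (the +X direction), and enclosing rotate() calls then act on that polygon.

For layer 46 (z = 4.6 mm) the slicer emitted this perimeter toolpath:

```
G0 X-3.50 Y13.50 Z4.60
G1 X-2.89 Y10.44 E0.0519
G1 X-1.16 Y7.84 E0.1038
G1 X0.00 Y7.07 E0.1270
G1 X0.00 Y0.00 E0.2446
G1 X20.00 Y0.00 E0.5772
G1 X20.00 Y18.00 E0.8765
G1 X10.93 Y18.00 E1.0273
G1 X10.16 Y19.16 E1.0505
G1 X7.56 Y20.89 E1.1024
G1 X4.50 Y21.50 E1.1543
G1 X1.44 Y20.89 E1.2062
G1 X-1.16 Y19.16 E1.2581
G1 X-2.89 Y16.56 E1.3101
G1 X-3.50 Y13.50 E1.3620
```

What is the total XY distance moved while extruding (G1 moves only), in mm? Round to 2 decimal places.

Sum the Euclidean lengths of each G1 segment: total = 81.90 mm.

81.90 mm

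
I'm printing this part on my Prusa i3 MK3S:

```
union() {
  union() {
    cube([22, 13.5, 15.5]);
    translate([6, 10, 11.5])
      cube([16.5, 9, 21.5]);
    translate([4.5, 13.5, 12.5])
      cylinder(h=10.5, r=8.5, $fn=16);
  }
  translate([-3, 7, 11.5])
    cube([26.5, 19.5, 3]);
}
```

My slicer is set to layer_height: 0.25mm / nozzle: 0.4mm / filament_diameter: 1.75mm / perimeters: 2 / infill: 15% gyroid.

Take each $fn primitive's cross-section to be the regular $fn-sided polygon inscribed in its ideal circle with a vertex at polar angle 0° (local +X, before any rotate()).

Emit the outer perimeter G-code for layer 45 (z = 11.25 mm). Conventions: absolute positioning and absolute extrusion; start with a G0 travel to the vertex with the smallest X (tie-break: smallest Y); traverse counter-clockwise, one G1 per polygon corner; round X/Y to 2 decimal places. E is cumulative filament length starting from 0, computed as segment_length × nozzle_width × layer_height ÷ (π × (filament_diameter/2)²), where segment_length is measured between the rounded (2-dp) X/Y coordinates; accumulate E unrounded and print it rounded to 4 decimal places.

G0 X0.00 Y0.00 Z11.25
G1 X22.00 Y0.00 E0.9147
G1 X22.00 Y13.50 E1.4759
G1 X0.00 Y13.50 E2.3906
G1 X0.00 Y0.00 E2.9518

At z = 11.25 mm: the cube is present — its section is the full 22×13.5 rectangle; the cube at (6, 10) is absent (z outside [11.5, 33]); the cylinder at (4.5, 13.5) is not intersected at this z (z outside [12.5, 23]); Taking the union: only the 22×13.5 cube is present, so the union is just that shape — 1 connected region; the cube at (-3, 7) is not intersected at this z (z outside [11.5, 14.5]); Taking the union: only that combined region is present, so the union is just that shape — 1 connected region. The outline is a single polygon with 4 vertices. Extrusion per mm of travel: 0.4 × 0.25 / (π × 0.875²) = 0.041575. Accumulating E over each segment gives final E = 2.9518.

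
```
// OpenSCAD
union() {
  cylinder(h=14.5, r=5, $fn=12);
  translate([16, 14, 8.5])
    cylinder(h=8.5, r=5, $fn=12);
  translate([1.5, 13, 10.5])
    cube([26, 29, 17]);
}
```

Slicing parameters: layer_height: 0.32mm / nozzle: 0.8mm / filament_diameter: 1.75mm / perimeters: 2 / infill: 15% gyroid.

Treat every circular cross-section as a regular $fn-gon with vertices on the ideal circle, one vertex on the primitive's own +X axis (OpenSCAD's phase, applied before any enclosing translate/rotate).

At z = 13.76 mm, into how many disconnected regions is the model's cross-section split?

At z = 13.76 mm: the r=5 cylinder contributes a regular 12-gon of circumradius 5; the cylinder at (16, 14): section is a regular 12-gon, circumradius r=5; the 26×29 cube at (1.5, 13) contributes its full rectangle; Merging all regions: the regions partially overlap (shared area 47.23 mm²), so overlapping operands fuse into one piece — 2 connected regions. The result has 2 disconnected regions.

2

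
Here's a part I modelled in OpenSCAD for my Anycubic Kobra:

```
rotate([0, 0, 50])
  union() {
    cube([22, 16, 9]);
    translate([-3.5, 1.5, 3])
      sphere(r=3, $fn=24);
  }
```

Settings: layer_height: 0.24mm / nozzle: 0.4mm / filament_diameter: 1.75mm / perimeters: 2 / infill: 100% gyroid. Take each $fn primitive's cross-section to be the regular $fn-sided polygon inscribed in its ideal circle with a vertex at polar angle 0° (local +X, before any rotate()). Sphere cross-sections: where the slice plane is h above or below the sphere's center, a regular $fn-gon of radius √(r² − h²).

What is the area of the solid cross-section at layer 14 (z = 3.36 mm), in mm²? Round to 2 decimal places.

At z = 3.36 mm: the cube (footprint 22×16) is included at this height (area 352.00 mm²); the r=3 sphere at (-3.5, 1.5) slices to a regular 24-gon of circumradius 2.978 (√(r²−h²) with h=0.36 from center) (area = (24/2)·2.978²·sin(360°/24) = 27.55 mm²); Combining (union): the 2 present regions are separate (no shared area or edge), so areas and boundary lengths simply add and each stays a separate island — area = 379.55 mm²; (whole slice rotated 50° about Z — lengths, areas and connectivity unchanged). Overall, the cross-section has 2 separate islands. Net area = 379.55 mm².

379.55 mm²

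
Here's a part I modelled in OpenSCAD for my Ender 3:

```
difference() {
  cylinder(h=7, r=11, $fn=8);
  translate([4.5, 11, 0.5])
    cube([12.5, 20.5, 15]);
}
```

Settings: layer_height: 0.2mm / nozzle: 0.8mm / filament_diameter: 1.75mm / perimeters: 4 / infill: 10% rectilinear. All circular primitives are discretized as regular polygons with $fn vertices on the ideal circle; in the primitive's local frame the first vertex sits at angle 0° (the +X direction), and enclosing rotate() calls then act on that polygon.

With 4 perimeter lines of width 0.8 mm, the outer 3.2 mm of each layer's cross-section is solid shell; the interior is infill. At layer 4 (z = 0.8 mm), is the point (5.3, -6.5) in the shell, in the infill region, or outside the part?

At z = 0.8 mm: the cylinder: section is a regular 8-gon, circumradius r=11; the 12.5×20.5 cube at (4.5, 11) contributes its full rectangle; Subtracting the remaining from the first: starting from the r=11 cylinder, the 12.5×20.5 cube at (4.5, 11) misses the remaining region (no effect) — 1 connected region. Overall, the cross-section is a single solid region. The nearest boundary edge runs (7.78, -7.78)→(-0.00, -11.00); distance from the point to it = 2.13 mm. The point is inside the cross-section, 2.13 mm from the nearest boundary — within the 3.2 mm shell band (4 × 0.8).

shell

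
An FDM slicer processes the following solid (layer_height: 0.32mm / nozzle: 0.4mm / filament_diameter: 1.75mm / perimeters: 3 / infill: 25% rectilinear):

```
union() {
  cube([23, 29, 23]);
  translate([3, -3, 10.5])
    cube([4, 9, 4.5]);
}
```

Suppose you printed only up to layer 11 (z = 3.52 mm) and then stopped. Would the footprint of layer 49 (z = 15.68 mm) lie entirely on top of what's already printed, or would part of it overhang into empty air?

entirely on top

Compare the two slices. At z = 3.52: the cube is present — its section is the full 23×29 rectangle (area 667.00 mm²); the cube at (3, -3) is not intersected at this z (z outside [10.5, 15]); Taking the union: only the 23×29 cube is present, so the union is just that shape — area = 667.00 mm². At z = 15.68: the cube is present — its section is the full 23×29 rectangle (area 667.00 mm²); the cube at (3, -3) is absent (z outside [10.5, 15]); Taking the union: only the 23×29 cube is present, so the union is just that shape — area = 667.00 mm². Checking containment: the cross-section at z = 15.68 is a subset of the cross-section at z = 3.52.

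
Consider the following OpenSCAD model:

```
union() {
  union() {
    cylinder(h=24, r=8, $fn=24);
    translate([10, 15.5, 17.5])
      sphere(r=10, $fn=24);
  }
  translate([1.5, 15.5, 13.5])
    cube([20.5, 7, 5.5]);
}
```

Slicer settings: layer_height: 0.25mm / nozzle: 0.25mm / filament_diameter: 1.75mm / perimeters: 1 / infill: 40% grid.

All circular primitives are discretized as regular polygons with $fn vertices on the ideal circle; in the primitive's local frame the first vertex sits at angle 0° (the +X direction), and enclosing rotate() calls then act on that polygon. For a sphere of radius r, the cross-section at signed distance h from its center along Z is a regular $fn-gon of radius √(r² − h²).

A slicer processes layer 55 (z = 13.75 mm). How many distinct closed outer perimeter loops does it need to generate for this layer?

2

At z = 13.75 mm: the r=8 cylinder contributes a regular 24-gon of circumradius 8; the sphere at (10, 15.5): section is a regular 24-gon, circumradius = √(r²−h²) = √(10²−3.75²) = 9.270; Merging all regions: the 2 present regions are separate (no shared area or edge), so areas and boundary lengths simply add and each stays a separate island — 2 connected regions; the cube at (1.5, 15.5) is present — its section is the full 20.5×7 rectangle; Merging all regions: the regions partially overlap (shared area 113.55 mm²), so overlapping operands fuse into one piece — 2 connected regions. The result has 2 disconnected regions.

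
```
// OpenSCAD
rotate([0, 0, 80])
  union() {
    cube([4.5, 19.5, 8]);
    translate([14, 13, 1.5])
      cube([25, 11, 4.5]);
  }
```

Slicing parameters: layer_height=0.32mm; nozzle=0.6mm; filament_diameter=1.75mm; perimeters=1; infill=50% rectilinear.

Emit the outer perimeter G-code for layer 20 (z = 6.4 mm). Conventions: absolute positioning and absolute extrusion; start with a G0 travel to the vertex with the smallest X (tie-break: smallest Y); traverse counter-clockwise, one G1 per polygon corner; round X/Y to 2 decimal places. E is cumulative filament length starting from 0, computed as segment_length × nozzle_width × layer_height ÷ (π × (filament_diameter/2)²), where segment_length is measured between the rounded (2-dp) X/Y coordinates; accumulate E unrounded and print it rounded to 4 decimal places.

At z = 6.4 mm: the 4.5×19.5 cube contributes its full rectangle; the cube at (14, 13) does not reach this height (z outside [1.5, 6]); Merging all regions: only the 4.5×19.5 cube is present, so the union is just that shape — 1 connected region; (rotated 80° about Z; rotation is an isometry so areas/perimeters/island counts are preserved). The outline is a single polygon with 4 vertices. Extrusion per mm of travel: 0.6 × 0.32 / (π × 0.875²) = 0.079824. Accumulating E over each segment gives final E = 3.8308.

G0 X-19.20 Y3.39 Z6.40
G1 X0.00 Y0.00 E1.5563
G1 X0.78 Y4.43 E1.9154
G1 X-18.42 Y7.82 E3.4717
G1 X-19.20 Y3.39 E3.8308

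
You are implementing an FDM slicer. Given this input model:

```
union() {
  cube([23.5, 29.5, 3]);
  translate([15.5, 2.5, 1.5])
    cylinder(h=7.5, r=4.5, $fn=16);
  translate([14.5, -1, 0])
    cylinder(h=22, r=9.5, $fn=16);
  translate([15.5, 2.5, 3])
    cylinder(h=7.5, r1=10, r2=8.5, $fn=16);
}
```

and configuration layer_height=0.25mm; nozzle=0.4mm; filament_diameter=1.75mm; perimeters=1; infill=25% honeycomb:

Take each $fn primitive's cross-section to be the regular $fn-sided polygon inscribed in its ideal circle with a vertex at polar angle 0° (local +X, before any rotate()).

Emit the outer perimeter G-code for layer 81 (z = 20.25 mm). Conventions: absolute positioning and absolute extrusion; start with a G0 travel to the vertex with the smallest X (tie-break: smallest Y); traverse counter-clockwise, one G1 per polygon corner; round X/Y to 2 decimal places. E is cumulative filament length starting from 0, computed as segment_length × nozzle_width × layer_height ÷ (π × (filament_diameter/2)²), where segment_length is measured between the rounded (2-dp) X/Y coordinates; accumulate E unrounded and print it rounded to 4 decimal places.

G0 X5.00 Y-1.00 Z20.25
G1 X5.72 Y-4.64 E0.1543
G1 X7.78 Y-7.72 E0.3083
G1 X10.86 Y-9.78 E0.4624
G1 X14.50 Y-10.50 E0.6166
G1 X18.14 Y-9.78 E0.7709
G1 X21.22 Y-7.72 E0.9250
G1 X23.28 Y-4.64 E1.0790
G1 X24.00 Y-1.00 E1.2333
G1 X23.28 Y2.64 E1.3875
G1 X21.22 Y5.72 E1.5416
G1 X18.14 Y7.78 E1.6956
G1 X14.50 Y8.50 E1.8499
G1 X10.86 Y7.78 E2.0042
G1 X7.78 Y5.72 E2.1582
G1 X5.72 Y2.64 E2.3123
G1 X5.00 Y-1.00 E2.4665

At z = 20.25 mm: the cube does not reach this height (z outside [0, 3]); the cylinder at (15.5, 2.5) is not intersected at this z (z outside [1.5, 9]); the cylinder at (14.5, -1): section is a regular 16-gon, circumradius r=9.5; the cone at (15.5, 2.5) is not intersected at this z (z outside [3, 10.5]); Combining (union): only the r=9.5 cylinder at (14.5, -1) is present, so the union is just that shape — 1 connected region. The outline is a single polygon with 16 vertices. Extrusion per mm of travel: 0.4 × 0.25 / (π × 0.875²) = 0.041575. Accumulating E over each segment gives final E = 2.4665.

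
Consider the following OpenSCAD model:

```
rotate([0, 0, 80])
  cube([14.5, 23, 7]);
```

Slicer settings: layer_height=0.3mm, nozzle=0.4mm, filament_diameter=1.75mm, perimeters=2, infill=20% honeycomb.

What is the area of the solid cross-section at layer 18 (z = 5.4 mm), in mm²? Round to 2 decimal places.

At z = 5.4 mm: the 14.5×23 cube contributes its full rectangle (area 333.50 mm²); (whole slice rotated 80° about Z — lengths, areas and connectivity unchanged). Overall, the cross-section is a single solid region. Net area = 333.50 mm².

333.50 mm²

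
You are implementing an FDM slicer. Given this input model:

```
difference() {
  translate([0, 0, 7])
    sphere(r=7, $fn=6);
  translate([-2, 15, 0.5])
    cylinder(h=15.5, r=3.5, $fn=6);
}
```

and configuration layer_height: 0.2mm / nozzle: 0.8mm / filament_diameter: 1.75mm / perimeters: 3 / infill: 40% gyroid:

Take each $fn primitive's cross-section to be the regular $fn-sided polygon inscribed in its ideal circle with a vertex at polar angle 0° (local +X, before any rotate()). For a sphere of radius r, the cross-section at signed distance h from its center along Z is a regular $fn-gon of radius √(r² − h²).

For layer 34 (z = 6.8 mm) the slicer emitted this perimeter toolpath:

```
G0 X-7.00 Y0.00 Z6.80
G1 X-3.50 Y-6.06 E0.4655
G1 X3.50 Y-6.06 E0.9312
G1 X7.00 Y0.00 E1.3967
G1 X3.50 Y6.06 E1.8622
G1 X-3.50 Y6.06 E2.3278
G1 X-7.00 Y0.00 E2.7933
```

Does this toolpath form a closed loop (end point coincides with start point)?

Start point (G0): (-7.00, 0.00). End point (last G1): the path returns to the start — closed.

yes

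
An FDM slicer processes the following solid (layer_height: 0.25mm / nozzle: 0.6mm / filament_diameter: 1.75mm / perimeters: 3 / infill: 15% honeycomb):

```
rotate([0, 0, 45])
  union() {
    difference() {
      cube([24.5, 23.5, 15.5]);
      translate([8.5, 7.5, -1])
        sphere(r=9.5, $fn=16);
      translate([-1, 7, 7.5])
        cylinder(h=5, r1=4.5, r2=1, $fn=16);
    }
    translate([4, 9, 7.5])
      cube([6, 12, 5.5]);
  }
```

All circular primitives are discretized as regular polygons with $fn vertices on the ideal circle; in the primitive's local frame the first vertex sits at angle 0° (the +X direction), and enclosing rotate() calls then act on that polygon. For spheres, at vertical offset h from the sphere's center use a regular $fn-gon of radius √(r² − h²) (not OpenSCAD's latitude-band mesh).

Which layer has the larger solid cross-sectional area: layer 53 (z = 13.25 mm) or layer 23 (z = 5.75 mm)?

Layer 53 (z = 13.25): the cube (footprint 24.5×23.5) is included at this height (area 575.75 mm²); the sphere at (8.5, 7.5) is not intersected at this z (|z−center|=14.250 > r=9.5); the cone at (-1, 7) does not reach this height (z outside [7.5, 12.5]); After the difference (first − rest): none of the subtracted shapes is present at this height, so the 24.5×23.5 cube is unchanged — area = 575.75 mm²; the cube at (4, 9) does not reach this height (z outside [7.5, 13]); Merging all regions: only the result so far is present, so the union is just that shape — area = 575.75 mm²; (whole slice rotated 45° about Z — lengths, areas and connectivity unchanged). So its area = 575.75 mm². Layer 23 (z = 5.75): the cube (footprint 24.5×23.5) is included at this height (area 575.75 mm²); the sphere at (8.5, 7.5): section is a regular 16-gon, circumradius = √(r²−h²) = √(9.5²−6.75²) = 6.685 (area = (16/2)·6.685²·sin(360°/16) = 136.81 mm²); the cone at (-1, 7) is not intersected at this z (z outside [7.5, 12.5]); After the difference (first − rest): starting from the 24.5×23.5 cube (575.75 mm²), the r=9.5 sphere at (8.5, 7.5) lies wholly inside it (removes its full 136.81 mm² and its 41.73 mm outline becomes a hole wall) — area = 438.94 mm²; the cube at (4, 9) is absent (z outside [7.5, 13]); Merging all regions: only that combined region is present, so the union is just that shape — area = 438.94 mm²; (rotated 45° about Z; rotation is an isometry so areas/perimeters/island counts are preserved). So its area = 438.94 mm². Layer 53 is larger (575.75 vs 438.94 mm²).

layer 53 (z = 13.25 mm)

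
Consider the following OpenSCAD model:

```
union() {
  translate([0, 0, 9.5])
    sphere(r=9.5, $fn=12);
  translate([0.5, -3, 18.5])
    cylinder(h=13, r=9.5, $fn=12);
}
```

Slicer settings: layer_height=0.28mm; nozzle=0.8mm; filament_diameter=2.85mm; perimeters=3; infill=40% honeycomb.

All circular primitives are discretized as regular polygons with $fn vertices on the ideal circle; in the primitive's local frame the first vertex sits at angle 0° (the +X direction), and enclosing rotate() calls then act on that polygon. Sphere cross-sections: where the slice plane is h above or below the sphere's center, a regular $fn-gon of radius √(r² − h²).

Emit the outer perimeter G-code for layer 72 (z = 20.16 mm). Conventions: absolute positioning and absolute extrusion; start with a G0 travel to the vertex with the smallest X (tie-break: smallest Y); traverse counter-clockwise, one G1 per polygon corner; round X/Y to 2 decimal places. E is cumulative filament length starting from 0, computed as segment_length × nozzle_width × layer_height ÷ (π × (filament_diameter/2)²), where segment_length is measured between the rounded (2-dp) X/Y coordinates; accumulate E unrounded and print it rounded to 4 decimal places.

At z = 20.16 mm: the sphere is absent (|z−center|=10.660 > r=9.5); the r=9.5 cylinder at (0.5, -3) contributes a regular 12-gon of circumradius 9.5; Taking the union: only the r=9.5 cylinder at (0.5, -3) is present, so the union is just that shape — 1 connected region. The outline is a single polygon with 12 vertices. Extrusion per mm of travel: 0.8 × 0.28 / (π × 1.425²) = 0.035113. Accumulating E over each segment gives final E = 2.0724.

G0 X-9.00 Y-3.00 Z20.16
G1 X-7.73 Y-7.75 E0.1726
G1 X-4.25 Y-11.23 E0.3455
G1 X0.50 Y-12.50 E0.5181
G1 X5.25 Y-11.23 E0.6907
G1 X8.73 Y-7.75 E0.8636
G1 X10.00 Y-3.00 E1.0362
G1 X8.73 Y1.75 E1.2088
G1 X5.25 Y5.23 E1.3817
G1 X0.50 Y6.50 E1.5543
G1 X-4.25 Y5.23 E1.7269
G1 X-7.73 Y1.75 E1.8997
G1 X-9.00 Y-3.00 E2.0724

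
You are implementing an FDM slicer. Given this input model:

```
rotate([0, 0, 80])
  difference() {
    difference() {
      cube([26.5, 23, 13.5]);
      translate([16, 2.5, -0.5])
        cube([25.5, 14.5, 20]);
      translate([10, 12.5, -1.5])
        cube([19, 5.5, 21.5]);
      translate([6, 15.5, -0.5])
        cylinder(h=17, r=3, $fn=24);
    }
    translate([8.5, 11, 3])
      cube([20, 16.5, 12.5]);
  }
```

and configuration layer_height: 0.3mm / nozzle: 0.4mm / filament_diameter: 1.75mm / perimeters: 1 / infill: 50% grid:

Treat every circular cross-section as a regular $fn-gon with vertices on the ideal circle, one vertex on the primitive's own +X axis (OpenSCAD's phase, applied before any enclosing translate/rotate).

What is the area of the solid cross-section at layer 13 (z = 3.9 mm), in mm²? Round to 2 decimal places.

At z = 3.9 mm: the cube is present — its section is the full 26.5×23 rectangle (area 609.50 mm²); the cube at (16, 2.5) is present — its section is the full 25.5×14.5 rectangle (area 369.75 mm²); the cube at (10, 12.5) (footprint 19×5.5) is included at this height (area 104.50 mm²); the r=3 cylinder at (6, 15.5) contributes a regular 24-gon of circumradius 3 (area = (24/2)·3.000²·sin(360°/24) = 27.95 mm²); Subtracting the remaining from the first: starting from the 26.5×23 cube (609.50 mm²), the 25.5×14.5 cube at (16, 2.5) partially overlaps it — only the 152.25 mm² overlap (of its 369.75 mm²) is removed, clipping the outline; the 19×5.5 cube at (10, 12.5) partially overlaps it — only the 43.50 mm² overlap (of its 104.50 mm²) is removed, clipping the outline; the r=3 cylinder at (6, 15.5) lies wholly inside it (removes its full 27.95 mm² and its 18.80 mm outline becomes a hole wall) — area = 385.80 mm²; the cube at (8.5, 11) (footprint 20×16.5) is included at this height (area 330.00 mm²); Subtracting the remaining from the first: starting from the result so far (385.80 mm²), the 20×16.5 cube at (8.5, 11) partially overlaps it — only the 108.43 mm² overlap (of its 330.00 mm²) is removed, clipping the outline — area = 277.37 mm²; (whole slice rotated 80° about Z — lengths, areas and connectivity unchanged). Overall, the cross-section is a single solid region. Net area = 277.37 mm².

277.37 mm²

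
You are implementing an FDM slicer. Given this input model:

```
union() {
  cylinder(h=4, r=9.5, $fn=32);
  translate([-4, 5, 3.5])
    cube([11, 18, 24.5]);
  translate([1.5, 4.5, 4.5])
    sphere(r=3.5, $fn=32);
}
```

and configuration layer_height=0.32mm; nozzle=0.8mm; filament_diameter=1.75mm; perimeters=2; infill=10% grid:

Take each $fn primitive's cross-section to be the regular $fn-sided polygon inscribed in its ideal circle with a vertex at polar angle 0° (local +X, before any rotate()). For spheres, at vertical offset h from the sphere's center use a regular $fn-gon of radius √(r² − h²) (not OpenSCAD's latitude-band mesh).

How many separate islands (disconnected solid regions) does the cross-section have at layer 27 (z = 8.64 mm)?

At z = 8.64 mm: the cylinder does not reach this height (z outside [0, 4]); the 11×18 cube at (-4, 5) contributes its full rectangle; the sphere at (1.5, 4.5) is absent (|z−center|=4.140 > r=3.5); Combining (union): only the 11×18 cube at (-4, 5) is present, so the union is just that shape — 1 connected region. Overall, the cross-section is a single solid region. Island count = 1.

1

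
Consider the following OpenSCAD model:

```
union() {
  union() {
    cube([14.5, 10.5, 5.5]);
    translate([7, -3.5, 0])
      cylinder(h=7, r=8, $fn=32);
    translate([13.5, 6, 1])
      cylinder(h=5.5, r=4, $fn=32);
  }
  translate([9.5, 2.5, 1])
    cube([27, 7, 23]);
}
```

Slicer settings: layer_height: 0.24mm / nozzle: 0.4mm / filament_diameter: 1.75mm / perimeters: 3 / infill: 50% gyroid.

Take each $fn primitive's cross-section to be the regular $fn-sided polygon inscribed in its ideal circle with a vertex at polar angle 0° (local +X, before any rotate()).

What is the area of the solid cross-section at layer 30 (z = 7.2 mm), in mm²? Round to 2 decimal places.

189.00 mm²

At z = 7.2 mm: the cube is absent (z outside [0, 5.5]); the cylinder at (7, -3.5) is not intersected at this z (z outside [0, 7]); the cylinder at (13.5, 6) does not reach this height (z outside [1, 6.5]); Merging all regions: nothing is present at this height; the 27×7 cube at (9.5, 2.5) contributes its full rectangle (area 189.00 mm²); Taking the union: only the 27×7 cube at (9.5, 2.5) is present, so the union is just that shape — area = 189.00 mm². Overall, the cross-section is a single solid region. Net area = 189.00 mm².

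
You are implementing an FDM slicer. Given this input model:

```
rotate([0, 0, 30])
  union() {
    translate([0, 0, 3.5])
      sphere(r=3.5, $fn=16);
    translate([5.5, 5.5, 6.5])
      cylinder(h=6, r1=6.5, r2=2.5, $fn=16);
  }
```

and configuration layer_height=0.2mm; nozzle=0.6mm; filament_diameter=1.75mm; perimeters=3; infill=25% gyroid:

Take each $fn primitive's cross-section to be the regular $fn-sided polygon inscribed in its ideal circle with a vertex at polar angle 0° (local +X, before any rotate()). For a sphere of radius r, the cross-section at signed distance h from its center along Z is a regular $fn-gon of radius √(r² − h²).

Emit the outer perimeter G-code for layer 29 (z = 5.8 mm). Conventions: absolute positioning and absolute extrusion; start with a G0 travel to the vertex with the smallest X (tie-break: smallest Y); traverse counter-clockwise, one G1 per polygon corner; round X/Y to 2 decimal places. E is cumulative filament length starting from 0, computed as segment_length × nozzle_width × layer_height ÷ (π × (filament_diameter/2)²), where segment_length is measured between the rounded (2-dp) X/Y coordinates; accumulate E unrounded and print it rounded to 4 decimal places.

G0 X-2.62 Y-0.34 Z5.80
G1 X-2.28 Y-1.32 E0.0518
G1 X-1.61 Y-2.09 E0.1027
G1 X-0.68 Y-2.55 E0.1544
G1 X0.34 Y-2.62 E0.2054
G1 X1.32 Y-2.28 E0.2572
G1 X2.09 Y-1.61 E0.3081
G1 X2.55 Y-0.68 E0.3599
G1 X2.62 Y0.34 E0.4109
G1 X2.28 Y1.32 E0.4626
G1 X1.61 Y2.09 E0.5136
G1 X0.68 Y2.55 E0.5653
G1 X-0.34 Y2.62 E0.6163
G1 X-1.32 Y2.28 E0.6681
G1 X-2.09 Y1.61 E0.7190
G1 X-2.55 Y0.68 E0.7708
G1 X-2.62 Y-0.34 E0.8218

At z = 5.8 mm: the sphere: section is a regular 16-gon, circumradius = √(r²−h²) = √(3.5²−2.3²) = 2.638; the cone at (5.5, 5.5) is not intersected at this z (z outside [6.5, 12.5]); Combining (union): only the r=3.5 sphere is present, so the union is just that shape — 1 connected region; (whole slice rotated 30° about Z — lengths, areas and connectivity unchanged). The outline is a single polygon with 16 vertices. Extrusion per mm of travel: 0.6 × 0.2 / (π × 0.875²) = 0.049890. Accumulating E over each segment gives final E = 0.8218.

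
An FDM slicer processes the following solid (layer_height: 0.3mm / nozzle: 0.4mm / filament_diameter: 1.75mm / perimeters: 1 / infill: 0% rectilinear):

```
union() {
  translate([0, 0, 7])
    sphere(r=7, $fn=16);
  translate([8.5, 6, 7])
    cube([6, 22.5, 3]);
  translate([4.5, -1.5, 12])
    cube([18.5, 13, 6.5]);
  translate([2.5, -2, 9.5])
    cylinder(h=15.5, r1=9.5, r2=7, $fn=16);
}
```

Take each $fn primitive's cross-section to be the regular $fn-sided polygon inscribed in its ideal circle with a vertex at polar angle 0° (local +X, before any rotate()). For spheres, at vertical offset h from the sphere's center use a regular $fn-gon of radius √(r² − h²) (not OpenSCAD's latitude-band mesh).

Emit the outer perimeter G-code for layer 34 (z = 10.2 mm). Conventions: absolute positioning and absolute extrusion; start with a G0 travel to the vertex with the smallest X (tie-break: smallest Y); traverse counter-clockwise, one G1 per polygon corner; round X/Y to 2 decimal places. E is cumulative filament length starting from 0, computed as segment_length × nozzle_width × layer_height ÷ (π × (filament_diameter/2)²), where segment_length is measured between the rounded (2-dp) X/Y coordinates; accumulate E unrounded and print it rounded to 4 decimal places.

At z = 10.2 mm: the r=7 sphere contributes a regular 16-gon of circumradius √(7²−3.2²) = 6.226; the cube at (8.5, 6) does not reach this height (z outside [7, 10]); the cube at (4.5, -1.5) does not reach this height (z outside [12, 18.5]); the cone at (2.5, -2) contributes a regular 16-gon of circumradius 9.387 (interpolated between r1=9.5 and r2=7 at t=0.045); Combining (union): the regions partially overlap (shared area 118.43 mm²), so overlapping operands fuse into one piece — 1 connected region. The outline is a single polygon with 20 vertices. Extrusion per mm of travel: 0.4 × 0.3 / (π × 0.875²) = 0.049890. Accumulating E over each segment gives final E = 2.9253.

G0 X-6.89 Y-2.00 Z10.20
G1 X-6.17 Y-5.59 E0.1827
G1 X-4.14 Y-8.64 E0.3655
G1 X-1.09 Y-10.67 E0.5482
G1 X2.50 Y-11.39 E0.7309
G1 X6.09 Y-10.67 E0.9136
G1 X9.14 Y-8.64 E1.0964
G1 X11.17 Y-5.59 E1.2792
G1 X11.89 Y-2.00 E1.4618
G1 X11.17 Y1.59 E1.6445
G1 X9.14 Y4.64 E1.8273
G1 X6.09 Y6.67 E2.0101
G1 X2.50 Y7.39 E2.1928
G1 X-1.09 Y6.67 E2.3754
G1 X-4.14 Y4.64 E2.5582
G1 X-4.21 Y4.53 E2.5647
G1 X-4.40 Y4.40 E2.5762
G1 X-5.75 Y2.38 E2.6974
G1 X-5.80 Y2.15 E2.7092
G1 X-6.17 Y1.59 E2.7427
G1 X-6.89 Y-2.00 E2.9253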